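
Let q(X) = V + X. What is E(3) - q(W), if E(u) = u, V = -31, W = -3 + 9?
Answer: 28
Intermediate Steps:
W = 6
q(X) = -31 + X
E(3) - q(W) = 3 - (-31 + 6) = 3 - 1*(-25) = 3 + 25 = 28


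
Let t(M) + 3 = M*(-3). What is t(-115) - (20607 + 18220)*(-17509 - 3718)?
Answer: 824181071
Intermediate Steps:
t(M) = -3 - 3*M (t(M) = -3 + M*(-3) = -3 - 3*M)
t(-115) - (20607 + 18220)*(-17509 - 3718) = (-3 - 3*(-115)) - (20607 + 18220)*(-17509 - 3718) = (-3 + 345) - 38827*(-21227) = 342 - 1*(-824180729) = 342 + 824180729 = 824181071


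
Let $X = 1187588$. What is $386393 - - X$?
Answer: $1573981$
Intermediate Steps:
$386393 - - X = 386393 - \left(-1\right) 1187588 = 386393 - -1187588 = 386393 + 1187588 = 1573981$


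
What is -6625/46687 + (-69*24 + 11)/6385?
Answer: -23820148/59619299 ≈ -0.39954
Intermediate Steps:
-6625/46687 + (-69*24 + 11)/6385 = -6625*1/46687 + (-1656 + 11)*(1/6385) = -6625/46687 - 1645*1/6385 = -6625/46687 - 329/1277 = -23820148/59619299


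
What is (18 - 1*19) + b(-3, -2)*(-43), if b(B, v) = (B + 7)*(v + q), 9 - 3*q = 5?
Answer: 341/3 ≈ 113.67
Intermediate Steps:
q = 4/3 (q = 3 - ⅓*5 = 3 - 5/3 = 4/3 ≈ 1.3333)
b(B, v) = (7 + B)*(4/3 + v) (b(B, v) = (B + 7)*(v + 4/3) = (7 + B)*(4/3 + v))
(18 - 1*19) + b(-3, -2)*(-43) = (18 - 1*19) + (28/3 + 7*(-2) + (4/3)*(-3) - 3*(-2))*(-43) = (18 - 19) + (28/3 - 14 - 4 + 6)*(-43) = -1 - 8/3*(-43) = -1 + 344/3 = 341/3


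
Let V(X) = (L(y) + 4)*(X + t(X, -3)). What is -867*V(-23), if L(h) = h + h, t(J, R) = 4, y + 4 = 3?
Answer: 32946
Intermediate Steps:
y = -1 (y = -4 + 3 = -1)
L(h) = 2*h
V(X) = 8 + 2*X (V(X) = (2*(-1) + 4)*(X + 4) = (-2 + 4)*(4 + X) = 2*(4 + X) = 8 + 2*X)
-867*V(-23) = -867*(8 + 2*(-23)) = -867*(8 - 46) = -867*(-38) = 32946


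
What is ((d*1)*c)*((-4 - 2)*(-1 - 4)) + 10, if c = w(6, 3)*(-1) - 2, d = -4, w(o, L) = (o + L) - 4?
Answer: 850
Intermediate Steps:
w(o, L) = -4 + L + o (w(o, L) = (L + o) - 4 = -4 + L + o)
c = -7 (c = (-4 + 3 + 6)*(-1) - 2 = 5*(-1) - 2 = -5 - 2 = -7)
((d*1)*c)*((-4 - 2)*(-1 - 4)) + 10 = (-4*1*(-7))*((-4 - 2)*(-1 - 4)) + 10 = (-4*(-7))*(-6*(-5)) + 10 = 28*30 + 10 = 840 + 10 = 850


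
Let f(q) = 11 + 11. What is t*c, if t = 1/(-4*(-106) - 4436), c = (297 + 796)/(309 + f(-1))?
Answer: -1093/1327972 ≈ -0.00082306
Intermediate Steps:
f(q) = 22
c = 1093/331 (c = (297 + 796)/(309 + 22) = 1093/331 ≈ 3.3021)
t = -1/4012 (t = 1/(424 - 4436) = 1/(-4012) = -1/4012 ≈ -0.00024925)
t*c = -1/4012*1093/331 = -1093/1327972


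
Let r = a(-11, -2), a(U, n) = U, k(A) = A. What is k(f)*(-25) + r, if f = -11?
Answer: 264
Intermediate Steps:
r = -11
k(f)*(-25) + r = -11*(-25) - 11 = 275 - 11 = 264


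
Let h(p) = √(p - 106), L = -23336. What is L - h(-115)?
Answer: -23336 - I*√221 ≈ -23336.0 - 14.866*I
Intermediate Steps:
h(p) = √(-106 + p)
L - h(-115) = -23336 - √(-106 - 115) = -23336 - √(-221) = -23336 - I*√221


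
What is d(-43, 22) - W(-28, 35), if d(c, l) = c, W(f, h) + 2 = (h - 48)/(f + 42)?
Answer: -561/14 ≈ -40.071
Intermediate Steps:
W(f, h) = -2 + (-48 + h)/(42 + f) (W(f, h) = -2 + (h - 48)/(f + 42) = -2 + (-48 + h)/(42 + f))
d(-43, 22) - W(-28, 35) = -43 - (-132 + 35 - 2*(-28))/(42 - 28) = -43 - (-132 + 35 + 56)/14 = -43 - (-41)/14 = -43 - 1*(-41/14) = -43 + 41/14 = -561/14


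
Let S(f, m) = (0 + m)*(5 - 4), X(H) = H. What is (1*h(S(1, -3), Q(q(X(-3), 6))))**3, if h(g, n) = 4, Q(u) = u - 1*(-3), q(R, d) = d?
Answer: 64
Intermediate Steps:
S(f, m) = m (S(f, m) = m*1 = m)
Q(u) = 3 + u (Q(u) = u + 3 = 3 + u)
(1*h(S(1, -3), Q(q(X(-3), 6))))**3 = (1*4)**3 = 4**3 = 64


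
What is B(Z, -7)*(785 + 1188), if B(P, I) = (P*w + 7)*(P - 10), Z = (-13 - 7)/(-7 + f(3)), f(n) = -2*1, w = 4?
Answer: -19749730/81 ≈ -2.4382e+5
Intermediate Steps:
f(n) = -2
Z = 20/9 (Z = (-13 - 7)/(-7 - 2) = -20/(-9) = -20*(-1/9) = 20/9 ≈ 2.2222)
B(P, I) = (-10 + P)*(7 + 4*P) (B(P, I) = (P*4 + 7)*(P - 10) = (4*P + 7)*(-10 + P) = (7 + 4*P)*(-10 + P) = (-10 + P)*(7 + 4*P))
B(Z, -7)*(785 + 1188) = (-70 - 33*20/9 + 4*(20/9)**2)*(785 + 1188) = (-70 - 220/3 + 4*(400/81))*1973 = (-70 - 220/3 + 1600/81)*1973 = -10010/81*1973 = -19749730/81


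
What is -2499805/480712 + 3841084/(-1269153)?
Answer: -5019090186973/610097076936 ≈ -8.2267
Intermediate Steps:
-2499805/480712 + 3841084/(-1269153) = -2499805*1/480712 + 3841084*(-1/1269153) = -2499805/480712 - 3841084/1269153 = -5019090186973/610097076936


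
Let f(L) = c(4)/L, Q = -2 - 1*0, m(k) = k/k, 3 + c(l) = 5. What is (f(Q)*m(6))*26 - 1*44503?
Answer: -44529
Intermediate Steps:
c(l) = 2 (c(l) = -3 + 5 = 2)
m(k) = 1
Q = -2 (Q = -2 + 0 = -2)
f(L) = 2/L
(f(Q)*m(6))*26 - 1*44503 = ((2/(-2))*1)*26 - 1*44503 = ((2*(-1/2))*1)*26 - 44503 = -1*1*26 - 44503 = -1*26 - 44503 = -26 - 44503 = -44529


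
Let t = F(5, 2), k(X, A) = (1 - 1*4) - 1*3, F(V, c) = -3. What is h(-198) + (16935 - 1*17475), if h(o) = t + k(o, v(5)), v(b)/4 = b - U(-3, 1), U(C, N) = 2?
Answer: -549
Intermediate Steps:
v(b) = -8 + 4*b (v(b) = 4*(b - 1*2) = 4*(b - 2) = 4*(-2 + b) = -8 + 4*b)
k(X, A) = -6 (k(X, A) = (1 - 4) - 3 = -3 - 3 = -6)
t = -3
h(o) = -9 (h(o) = -3 - 6 = -9)
h(-198) + (16935 - 1*17475) = -9 + (16935 - 1*17475) = -9 + (16935 - 17475) = -9 - 540 = -549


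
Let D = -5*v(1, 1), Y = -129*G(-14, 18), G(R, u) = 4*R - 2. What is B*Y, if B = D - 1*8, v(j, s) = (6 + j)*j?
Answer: -321726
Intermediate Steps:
v(j, s) = j*(6 + j)
G(R, u) = -2 + 4*R
Y = 7482 (Y = -129*(-2 + 4*(-14)) = -129*(-2 - 56) = -129*(-58) = 7482)
D = -35 (D = -5*(6 + 1) = -5*7 = -35)
B = -43 (B = -35 - 1*8 = -35 - 8 = -43)
B*Y = -43*7482 = -321726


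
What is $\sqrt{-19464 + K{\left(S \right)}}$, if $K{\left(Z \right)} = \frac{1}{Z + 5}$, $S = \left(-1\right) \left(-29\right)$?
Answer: $\frac{5 i \sqrt{900014}}{34} \approx 139.51 i$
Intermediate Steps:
$S = 29$
$K{\left(Z \right)} = \frac{1}{5 + Z}$
$\sqrt{-19464 + K{\left(S \right)}} = \sqrt{-19464 + \frac{1}{5 + 29}} = \sqrt{-19464 + \frac{1}{34}} = \sqrt{- \frac{661775}{34}} = \frac{5 i \sqrt{900014}}{34}$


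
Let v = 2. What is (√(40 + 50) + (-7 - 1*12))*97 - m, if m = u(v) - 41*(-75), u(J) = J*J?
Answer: -4922 + 291*√10 ≈ -4001.8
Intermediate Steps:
u(J) = J²
m = 3079 (m = 2² - 41*(-75) = 4 + 3075 = 3079)
(√(40 + 50) + (-7 - 1*12))*97 - m = (√(40 + 50) + (-7 - 1*12))*97 - 1*3079 = (√90 + (-7 - 12))*97 - 3079 = (3*√10 - 19)*97 - 3079 = (-19 + 3*√10)*97 - 3079 = (-1843 + 291*√10) - 3079 = -4922 + 291*√10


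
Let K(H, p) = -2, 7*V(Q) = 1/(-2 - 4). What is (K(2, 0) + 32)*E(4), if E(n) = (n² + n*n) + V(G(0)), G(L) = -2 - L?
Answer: 6715/7 ≈ 959.29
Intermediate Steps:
V(Q) = -1/42 (V(Q) = 1/(7*(-2 - 4)) = (⅐)/(-6) = (⅐)*(-⅙) = -1/42)
E(n) = -1/42 + 2*n² (E(n) = (n² + n*n) - 1/42 = (n² + n²) - 1/42 = 2*n² - 1/42 = -1/42 + 2*n²)
(K(2, 0) + 32)*E(4) = (-2 + 32)*(-1/42 + 2*4²) = 30*(-1/42 + 2*16) = 30*(-1/42 + 32) = 30*(1343/42) = 6715/7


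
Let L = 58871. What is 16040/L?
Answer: 16040/58871 ≈ 0.27246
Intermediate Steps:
16040/L = 16040/58871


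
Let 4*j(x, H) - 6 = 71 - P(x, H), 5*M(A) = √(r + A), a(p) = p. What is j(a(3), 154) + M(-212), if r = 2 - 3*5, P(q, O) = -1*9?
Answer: 43/2 + 3*I ≈ 21.5 + 3.0*I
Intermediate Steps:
P(q, O) = -9
r = -13 (r = 2 - 15 = -13)
M(A) = √(-13 + A)/5
j(x, H) = 43/2 (j(x, H) = 3/2 + (71 - 1*(-9))/4 = 3/2 + (71 + 9)/4 = 3/2 + (¼)*80 = 3/2 + 20 = 43/2)
j(a(3), 154) + M(-212) = 43/2 + √(-13 - 212)/5 = 43/2 + √(-225)/5 = 43/2 + (15*I)/5 = 43/2 + 3*I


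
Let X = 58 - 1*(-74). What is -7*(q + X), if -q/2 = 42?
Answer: -336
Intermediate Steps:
q = -84 (q = -2*42 = -84)
X = 132 (X = 58 + 74 = 132)
-7*(q + X) = -7*(-84 + 132) = -7*48 = -336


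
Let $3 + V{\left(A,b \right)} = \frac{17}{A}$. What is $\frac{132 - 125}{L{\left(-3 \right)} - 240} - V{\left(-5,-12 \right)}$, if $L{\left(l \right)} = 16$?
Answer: $\frac{1019}{160} \approx 6.3688$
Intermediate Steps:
$V{\left(A,b \right)} = -3 + \frac{17}{A}$
$\frac{132 - 125}{L{\left(-3 \right)} - 240} - V{\left(-5,-12 \right)} = \frac{132 - 125}{16 - 240} - \left(-3 + \frac{17}{-5}\right) = \frac{7}{-224} - \left(-3 + 17 \left(- \frac{1}{5}\right)\right) = 7 \left(- \frac{1}{224}\right) - \left(-3 - \frac{17}{5}\right) = - \frac{1}{32} - - \frac{32}{5} = - \frac{1}{32} + \frac{32}{5} = \frac{1019}{160}$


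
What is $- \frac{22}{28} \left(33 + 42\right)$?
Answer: $- \frac{825}{14} \approx -58.929$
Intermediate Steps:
$- \frac{22}{28} \left(33 + 42\right) = \left(-22\right) \frac{1}{28} \cdot 75 = \left(- \frac{11}{14}\right) 75 = - \frac{825}{14}$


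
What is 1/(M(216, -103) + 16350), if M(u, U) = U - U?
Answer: 1/16350 ≈ 6.1162e-5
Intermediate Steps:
M(u, U) = 0
1/(M(216, -103) + 16350) = 1/(0 + 16350) = 1/16350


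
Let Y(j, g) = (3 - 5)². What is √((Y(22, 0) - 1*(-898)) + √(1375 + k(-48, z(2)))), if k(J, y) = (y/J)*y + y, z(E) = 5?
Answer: √(32472 + 3*√198645)/6 ≈ 30.645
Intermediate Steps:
Y(j, g) = 4 (Y(j, g) = (-2)² = 4)
k(J, y) = y + y²/J (k(J, y) = y²/J + y = y + y²/J)
√((Y(22, 0) - 1*(-898)) + √(1375 + k(-48, z(2)))) = √((4 - 1*(-898)) + √(1375 + 5*(-48 + 5)/(-48))) = √((4 + 898) + √(1375 + 5*(-1/48)*(-43))) = √(902 + √(1375 + 215/48)) = √(902 + √(66215/48)) = √(902 + √198645/12)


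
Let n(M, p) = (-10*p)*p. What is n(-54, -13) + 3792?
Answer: 2102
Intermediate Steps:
n(M, p) = -10*p²
n(-54, -13) + 3792 = -10*(-13)² + 3792 = -10*169 + 3792 = -1690 + 3792 = 2102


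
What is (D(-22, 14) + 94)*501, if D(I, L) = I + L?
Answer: 43086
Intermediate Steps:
(D(-22, 14) + 94)*501 = ((-22 + 14) + 94)*501 = (-8 + 94)*501 = 86*501 = 43086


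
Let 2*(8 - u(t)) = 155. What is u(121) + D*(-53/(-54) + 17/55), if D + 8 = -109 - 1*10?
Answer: -346603/1485 ≈ -233.40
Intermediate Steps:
u(t) = -139/2 (u(t) = 8 - ½*155 = 8 - 155/2 = -139/2)
D = -127 (D = -8 + (-109 - 1*10) = -8 + (-109 - 10) = -8 - 119 = -127)
u(121) + D*(-53/(-54) + 17/55) = -139/2 - 127*(-53/(-54) + 17/55) = -139/2 - 127*(-53*(-1/54) + 17*(1/55)) = -139/2 - 127*(53/54 + 17/55) = -139/2 - 127*3833/2970 = -139/2 - 486791/2970 = -346603/1485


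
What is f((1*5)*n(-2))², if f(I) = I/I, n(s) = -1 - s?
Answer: 1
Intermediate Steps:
f(I) = 1
f((1*5)*n(-2))² = 1² = 1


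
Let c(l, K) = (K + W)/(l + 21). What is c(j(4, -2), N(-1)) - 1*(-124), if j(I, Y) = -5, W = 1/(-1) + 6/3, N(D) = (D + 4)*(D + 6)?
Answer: 125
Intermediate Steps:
N(D) = (4 + D)*(6 + D)
W = 1 (W = 1*(-1) + 6*(⅓) = -1 + 2 = 1)
c(l, K) = (1 + K)/(21 + l) (c(l, K) = (K + 1)/(l + 21) = (1 + K)/(21 + l))
c(j(4, -2), N(-1)) - 1*(-124) = (1 + (24 + (-1)² + 10*(-1)))/(21 - 5) - 1*(-124) = (1 + (24 + 1 - 10))/16 + 124 = (1 + 15)/16 + 124 = (1/16)*16 + 124 = 1 + 124 = 125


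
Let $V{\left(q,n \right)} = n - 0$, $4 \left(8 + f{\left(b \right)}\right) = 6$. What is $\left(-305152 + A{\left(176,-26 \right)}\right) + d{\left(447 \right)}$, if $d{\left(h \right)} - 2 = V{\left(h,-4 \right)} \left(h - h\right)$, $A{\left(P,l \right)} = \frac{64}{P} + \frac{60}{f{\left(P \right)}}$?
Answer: $- \frac{43637718}{143} \approx -3.0516 \cdot 10^{5}$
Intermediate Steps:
$f{\left(b \right)} = - \frac{13}{2}$ ($f{\left(b \right)} = -8 + \frac{1}{4} \cdot 6 = -8 + \frac{3}{2} = - \frac{13}{2}$)
$V{\left(q,n \right)} = n$ ($V{\left(q,n \right)} = n + 0 = n$)
$A{\left(P,l \right)} = - \frac{120}{13} + \frac{64}{P}$ ($A{\left(P,l \right)} = \frac{64}{P} + \frac{60}{- \frac{13}{2}} = \frac{64}{P} + 60 \left(- \frac{2}{13}\right) = \frac{64}{P} - \frac{120}{13} = - \frac{120}{13} + \frac{64}{P}$)
$d{\left(h \right)} = 2$ ($d{\left(h \right)} = 2 - 4 \left(h - h\right) = 2 - 0 = 2 + 0 = 2$)
$\left(-305152 + A{\left(176,-26 \right)}\right) + d{\left(447 \right)} = \left(-305152 - \left(\frac{120}{13} - \frac{64}{176}\right)\right) + 2 = \left(-305152 + \left(- \frac{120}{13} + 64 \cdot \frac{1}{176}\right)\right) + 2 = \left(-305152 + \left(- \frac{120}{13} + \frac{4}{11}\right)\right) + 2 = \left(-305152 - \frac{1268}{143}\right) + 2 = - \frac{43638004}{143} + 2 = - \frac{43637718}{143}$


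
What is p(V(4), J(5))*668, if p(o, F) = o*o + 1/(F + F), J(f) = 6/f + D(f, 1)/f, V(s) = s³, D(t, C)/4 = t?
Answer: 35570499/13 ≈ 2.7362e+6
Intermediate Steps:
D(t, C) = 4*t
J(f) = 4 + 6/f (J(f) = 6/f + (4*f)/f = 6/f + 4 = 4 + 6/f)
p(o, F) = o² + 1/(2*F)
p(V(4), J(5))*668 = ((4³)² + 1/(2*(4 + 6/5)))*668 = (64² + 1/(2*(4 + 6*(⅕))))*668 = (4096 + 1/(2*(4 + 6/5)))*668 = (4096 + 1/(2*(26/5)))*668 = (4096 + (½)*(5/26))*668 = (4096 + 5/52)*668 = (212997/52)*668 = 35570499/13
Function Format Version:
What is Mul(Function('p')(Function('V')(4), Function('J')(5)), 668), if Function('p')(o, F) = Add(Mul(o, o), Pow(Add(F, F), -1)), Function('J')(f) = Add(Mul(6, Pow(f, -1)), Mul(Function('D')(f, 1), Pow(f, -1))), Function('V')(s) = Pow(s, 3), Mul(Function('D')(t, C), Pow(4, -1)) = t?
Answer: Rational(35570499, 13) ≈ 2.7362e+6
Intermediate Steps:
Function('D')(t, C) = Mul(4, t)
Function('J')(f) = Add(4, Mul(6, Pow(f, -1))) (Function('J')(f) = Add(Mul(6, Pow(f, -1)), Mul(Mul(4, f), Pow(f, -1))) = Add(Mul(6, Pow(f, -1)), 4) = Add(4, Mul(6, Pow(f, -1))))
Function('p')(o, F) = Add(Pow(o, 2), Mul(Rational(1, 2), Pow(F, -1))) (Function('p')(o, F) = Add(Pow(o, 2), Pow(Mul(2, F), -1)) = Add(Pow(o, 2), Mul(Rational(1, 2), Pow(F, -1))))
Mul(Function('p')(Function('V')(4), Function('J')(5)), 668) = Mul(Add(Pow(Pow(4, 3), 2), Mul(Rational(1, 2), Pow(Add(4, Mul(6, Pow(5, -1))), -1))), 668) = Mul(Add(Pow(64, 2), Mul(Rational(1, 2), Pow(Add(4, Mul(6, Rational(1, 5))), -1))), 668) = Mul(Add(4096, Mul(Rational(1, 2), Pow(Add(4, Rational(6, 5)), -1))), 668) = Mul(Add(4096, Mul(Rational(1, 2), Pow(Rational(26, 5), -1))), 668) = Mul(Add(4096, Mul(Rational(1, 2), Rational(5, 26))), 668) = Mul(Add(4096, Rational(5, 52)), 668) = Mul(Rational(212997, 52), 668) = Rational(35570499, 13)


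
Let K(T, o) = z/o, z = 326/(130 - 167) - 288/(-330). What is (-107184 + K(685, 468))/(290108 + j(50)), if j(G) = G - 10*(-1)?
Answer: -51039957037/138175099920 ≈ -0.36939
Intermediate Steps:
z = -16154/2035 (z = 326/(-37) - 288*(-1/330) = 326*(-1/37) + 48/55 = -326/37 + 48/55 = -16154/2035 ≈ -7.9381)
K(T, o) = -16154/(2035*o)
j(G) = 10 + G (j(G) = G + 10 = 10 + G)
(-107184 + K(685, 468))/(290108 + j(50)) = (-107184 - 16154/2035/468)/(290108 + (10 + 50)) = (-107184 - 16154/2035*1/468)/(290108 + 60) = (-107184 - 8077/476190)/290168 = -51039957037/476190*1/290168 = -51039957037/138175099920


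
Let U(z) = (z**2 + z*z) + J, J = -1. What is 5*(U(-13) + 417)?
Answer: 3770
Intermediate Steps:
U(z) = -1 + 2*z**2 (U(z) = (z**2 + z*z) - 1 = (z**2 + z**2) - 1 = 2*z**2 - 1 = -1 + 2*z**2)
5*(U(-13) + 417) = 5*((-1 + 2*(-13)**2) + 417) = 5*((-1 + 2*169) + 417) = 5*((-1 + 338) + 417) = 5*(337 + 417) = 5*754 = 3770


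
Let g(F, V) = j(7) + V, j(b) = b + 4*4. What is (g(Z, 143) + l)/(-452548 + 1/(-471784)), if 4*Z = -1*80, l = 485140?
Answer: -228959605904/213504905633 ≈ -1.0724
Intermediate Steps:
Z = -20 (Z = (-1*80)/4 = (1/4)*(-80) = -20)
j(b) = 16 + b (j(b) = b + 16 = 16 + b)
g(F, V) = 23 + V (g(F, V) = (16 + 7) + V = 23 + V)
(g(Z, 143) + l)/(-452548 + 1/(-471784)) = ((23 + 143) + 485140)/(-452548 + 1/(-471784)) = (166 + 485140)/(-452548 - 1/471784) = 485306/(-213504905633/471784) = 485306*(-471784/213504905633) = -228959605904/213504905633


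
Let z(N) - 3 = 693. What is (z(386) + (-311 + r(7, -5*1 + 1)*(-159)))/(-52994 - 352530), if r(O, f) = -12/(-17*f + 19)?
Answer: -11801/11760196 ≈ -0.0010035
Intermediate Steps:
r(O, f) = -12/(19 - 17*f)
z(N) = 696 (z(N) = 3 + 693 = 696)
(z(386) + (-311 + r(7, -5*1 + 1)*(-159)))/(-52994 - 352530) = (696 + (-311 + (12/(-19 + 17*(-5*1 + 1)))*(-159)))/(-52994 - 352530) = (696 + (-311 + (12/(-19 + 17*(-5 + 1)))*(-159)))/(-405524) = (696 + (-311 + (12/(-19 + 17*(-4)))*(-159)))*(-1/405524) = (696 + (-311 + (12/(-19 - 68))*(-159)))*(-1/405524) = (696 + (-311 + (12/(-87))*(-159)))*(-1/405524) = (696 + (-311 + (12*(-1/87))*(-159)))*(-1/405524) = (696 + (-311 - 4/29*(-159)))*(-1/405524) = (696 + (-311 + 636/29))*(-1/405524) = (696 - 8383/29)*(-1/405524) = (11801/29)*(-1/405524) = -11801/11760196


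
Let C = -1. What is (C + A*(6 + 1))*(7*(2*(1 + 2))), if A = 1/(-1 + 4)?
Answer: 56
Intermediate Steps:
A = ⅓ (A = 1/3 = ⅓ ≈ 0.33333)
(C + A*(6 + 1))*(7*(2*(1 + 2))) = (-1 + (6 + 1)/3)*(7*(2*(1 + 2))) = (-1 + (⅓)*7)*(7*(2*3)) = (-1 + 7/3)*(7*6) = (4/3)*42 = 56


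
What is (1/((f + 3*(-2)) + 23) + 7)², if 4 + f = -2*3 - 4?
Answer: 484/9 ≈ 53.778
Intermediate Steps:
f = -14 (f = -4 + (-2*3 - 4) = -4 + (-6 - 4) = -4 - 10 = -14)
(1/((f + 3*(-2)) + 23) + 7)² = (1/((-14 + 3*(-2)) + 23) + 7)² = (1/((-14 - 6) + 23) + 7)² = (1/(-20 + 23) + 7)² = (1/3 + 7)² = (⅓ + 7)² = (22/3)² = 484/9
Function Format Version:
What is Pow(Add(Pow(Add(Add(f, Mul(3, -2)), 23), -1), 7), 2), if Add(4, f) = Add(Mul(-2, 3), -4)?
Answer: Rational(484, 9) ≈ 53.778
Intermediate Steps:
f = -14 (f = Add(-4, Add(Mul(-2, 3), -4)) = Add(-4, Add(-6, -4)) = Add(-4, -10) = -14)
Pow(Add(Pow(Add(Add(f, Mul(3, -2)), 23), -1), 7), 2) = Pow(Add(Pow(Add(Add(-14, Mul(3, -2)), 23), -1), 7), 2) = Pow(Add(Pow(Add(Add(-14, -6), 23), -1), 7), 2) = Pow(Add(Pow(Add(-20, 23), -1), 7), 2) = Pow(Add(Pow(3, -1), 7), 2) = Pow(Add(Rational(1, 3), 7), 2) = Pow(Rational(22, 3), 2) = Rational(484, 9)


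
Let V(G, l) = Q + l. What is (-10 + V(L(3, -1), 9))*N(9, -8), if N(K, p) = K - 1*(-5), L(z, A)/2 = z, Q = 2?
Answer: 14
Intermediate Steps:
L(z, A) = 2*z
N(K, p) = 5 + K (N(K, p) = K + 5 = 5 + K)
V(G, l) = 2 + l
(-10 + V(L(3, -1), 9))*N(9, -8) = (-10 + (2 + 9))*(5 + 9) = (-10 + 11)*14 = 1*14 = 14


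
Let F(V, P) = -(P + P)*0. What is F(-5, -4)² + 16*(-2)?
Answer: -32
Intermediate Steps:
F(V, P) = 0 (F(V, P) = -2*P*0 = 0)
F(-5, -4)² + 16*(-2) = 0² + 16*(-2) = 0 - 32 = -32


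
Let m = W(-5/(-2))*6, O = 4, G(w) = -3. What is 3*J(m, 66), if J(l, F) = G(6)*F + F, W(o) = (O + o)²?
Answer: -396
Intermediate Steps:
W(o) = (4 + o)²
m = 507/2 (m = (4 - 5/(-2))²*6 = (4 - 5*(-½))²*6 = (4 + 5/2)²*6 = (13/2)²*6 = (169/4)*6 = 507/2 ≈ 253.50)
J(l, F) = -2*F (J(l, F) = -3*F + F = -2*F)
3*J(m, 66) = 3*(-2*66) = 3*(-132) = -396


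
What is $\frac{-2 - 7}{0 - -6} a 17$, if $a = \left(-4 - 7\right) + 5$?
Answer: $153$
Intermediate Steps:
$a = -6$ ($a = -11 + 5 = -6$)
$\frac{-2 - 7}{0 - -6} a 17 = \frac{-2 - 7}{0 - -6} \left(-6\right) 17 = - \frac{9}{0 + 6} \left(-6\right) 17 = - \frac{9}{6} \left(-6\right) 17 = \left(-9\right) \frac{1}{6} \left(-6\right) 17 = \left(- \frac{3}{2}\right) \left(-6\right) 17 = 9 \cdot 17 = 153$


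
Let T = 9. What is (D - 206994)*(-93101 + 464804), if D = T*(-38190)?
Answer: -204698328912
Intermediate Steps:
D = -343710 (D = 9*(-38190) = -343710)
(D - 206994)*(-93101 + 464804) = (-343710 - 206994)*(-93101 + 464804) = -550704*371703 = -204698328912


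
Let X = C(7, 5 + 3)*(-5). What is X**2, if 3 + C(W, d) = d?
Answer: 625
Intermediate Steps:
C(W, d) = -3 + d
X = -25 (X = (-3 + (5 + 3))*(-5) = (-3 + 8)*(-5) = 5*(-5) = -25)
X**2 = (-25)**2 = 625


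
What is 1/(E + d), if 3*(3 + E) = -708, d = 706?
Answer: 1/467 ≈ 0.0021413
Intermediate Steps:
E = -239 (E = -3 + (⅓)*(-708) = -3 - 236 = -239)
1/(E + d) = 1/(-239 + 706) = 1/467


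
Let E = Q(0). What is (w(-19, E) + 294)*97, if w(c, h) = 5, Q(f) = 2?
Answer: 29003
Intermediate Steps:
E = 2
(w(-19, E) + 294)*97 = (5 + 294)*97 = 299*97 = 29003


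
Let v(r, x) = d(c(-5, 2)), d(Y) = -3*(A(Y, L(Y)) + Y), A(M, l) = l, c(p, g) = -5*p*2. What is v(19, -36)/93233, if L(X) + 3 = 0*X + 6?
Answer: -159/93233 ≈ -0.0017054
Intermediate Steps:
L(X) = 3 (L(X) = -3 + (0*X + 6) = -3 + (0 + 6) = -3 + 6 = 3)
c(p, g) = -10*p
d(Y) = -9 - 3*Y (d(Y) = -3*(3 + Y) = -9 - 3*Y)
v(r, x) = -159 (v(r, x) = -9 - (-30)*(-5) = -9 - 3*50 = -9 - 150 = -159)
v(19, -36)/93233 = -159/93233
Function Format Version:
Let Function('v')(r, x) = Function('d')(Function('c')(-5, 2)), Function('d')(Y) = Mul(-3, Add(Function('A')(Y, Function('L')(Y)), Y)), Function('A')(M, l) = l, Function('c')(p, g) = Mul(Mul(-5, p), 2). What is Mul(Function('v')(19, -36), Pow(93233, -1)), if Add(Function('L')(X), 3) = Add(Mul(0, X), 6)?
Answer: Rational(-159, 93233) ≈ -0.0017054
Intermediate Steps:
Function('L')(X) = 3 (Function('L')(X) = Add(-3, Add(Mul(0, X), 6)) = Add(-3, Add(0, 6)) = Add(-3, 6) = 3)
Function('c')(p, g) = Mul(-10, p)
Function('d')(Y) = Add(-9, Mul(-3, Y)) (Function('d')(Y) = Mul(-3, Add(3, Y)) = Add(-9, Mul(-3, Y)))
Function('v')(r, x) = -159 (Function('v')(r, x) = Add(-9, Mul(-3, Mul(-10, -5))) = Add(-9, Mul(-3, 50)) = Add(-9, -150) = -159)
Mul(Function('v')(19, -36), Pow(93233, -1)) = Mul(-159, Pow(93233, -1)) = Mul(-159, Rational(1, 93233)) = Rational(-159, 93233)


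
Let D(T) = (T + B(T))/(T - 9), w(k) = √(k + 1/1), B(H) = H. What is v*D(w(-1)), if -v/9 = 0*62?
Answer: 0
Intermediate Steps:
v = 0 (v = -0*62 = -9*0 = 0)
w(k) = √(1 + k) (w(k) = √(k + 1) = √(1 + k))
D(T) = 2*T/(-9 + T) (D(T) = (T + T)/(T - 9) = (2*T)/(-9 + T) = 2*T/(-9 + T))
v*D(w(-1)) = 0*(2*√(1 - 1)/(-9 + √(1 - 1))) = 0*(2*√0/(-9 + √0)) = 0*(2*0/(-9 + 0)) = 0*(2*0/(-9)) = 0*(2*0*(-⅑)) = 0*0 = 0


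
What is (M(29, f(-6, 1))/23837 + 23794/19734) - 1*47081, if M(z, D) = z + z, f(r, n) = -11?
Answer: -1006650175084/21381789 ≈ -47080.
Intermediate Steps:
M(z, D) = 2*z
(M(29, f(-6, 1))/23837 + 23794/19734) - 1*47081 = ((2*29)/23837 + 23794/19734) - 1*47081 = (58*(1/23837) + 23794*(1/19734)) - 47081 = (58/23837 + 11897/9867) - 47081 = 25832825/21381789 - 47081 = -1006650175084/21381789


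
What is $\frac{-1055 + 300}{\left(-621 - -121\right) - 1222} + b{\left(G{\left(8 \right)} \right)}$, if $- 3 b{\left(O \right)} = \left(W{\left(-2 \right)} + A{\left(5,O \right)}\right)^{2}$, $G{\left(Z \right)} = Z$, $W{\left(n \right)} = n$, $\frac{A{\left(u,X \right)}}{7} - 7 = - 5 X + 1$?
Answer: $- \frac{29316869}{1722} \approx -17025.0$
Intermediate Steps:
$A{\left(u,X \right)} = 56 - 35 X$ ($A{\left(u,X \right)} = 49 + 7 \left(- 5 X + 1\right) = 49 + 7 \left(1 - 5 X\right) = 49 - \left(-7 + 35 X\right) = 56 - 35 X$)
$b{\left(O \right)} = - \frac{\left(54 - 35 O\right)^{2}}{3}$ ($b{\left(O \right)} = - \frac{\left(-2 - \left(-56 + 35 O\right)\right)^{2}}{3} = - \frac{\left(54 - 35 O\right)^{2}}{3}$)
$\frac{-1055 + 300}{\left(-621 - -121\right) - 1222} + b{\left(G{\left(8 \right)} \right)} = \frac{-1055 + 300}{\left(-621 - -121\right) - 1222} - \frac{\left(-54 + 35 \cdot 8\right)^{2}}{3} = - \frac{755}{\left(-621 + 121\right) - 1222} - \frac{\left(-54 + 280\right)^{2}}{3} = - \frac{755}{-500 - 1222} - \frac{226^{2}}{3} = - \frac{755}{-1722} - \frac{51076}{3} = \left(-755\right) \left(- \frac{1}{1722}\right) - \frac{51076}{3} = \frac{755}{1722} - \frac{51076}{3} = - \frac{29316869}{1722}$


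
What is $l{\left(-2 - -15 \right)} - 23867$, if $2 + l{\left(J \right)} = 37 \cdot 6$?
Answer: $-23647$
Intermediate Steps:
$l{\left(J \right)} = 220$ ($l{\left(J \right)} = -2 + 37 \cdot 6 = -2 + 222 = 220$)
$l{\left(-2 - -15 \right)} - 23867 = 220 - 23867 = -23647$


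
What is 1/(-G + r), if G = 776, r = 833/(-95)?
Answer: -95/74553 ≈ -0.0012743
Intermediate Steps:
r = -833/95 (r = 833*(-1/95) = -833/95 ≈ -8.7684)
1/(-G + r) = 1/(-1*776 - 833/95) = 1/(-776 - 833/95) = 1/(-74553/95) = -95/74553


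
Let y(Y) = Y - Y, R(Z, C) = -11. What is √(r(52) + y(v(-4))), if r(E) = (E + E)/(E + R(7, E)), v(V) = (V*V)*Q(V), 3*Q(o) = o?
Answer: 2*√1066/41 ≈ 1.5927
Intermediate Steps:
Q(o) = o/3
v(V) = V³/3 (v(V) = (V*V)*(V/3) = V²*(V/3) = V³/3)
y(Y) = 0
r(E) = 2*E/(-11 + E) (r(E) = (E + E)/(E - 11) = (2*E)/(-11 + E) = 2*E/(-11 + E))
√(r(52) + y(v(-4))) = √(2*52/(-11 + 52) + 0) = √(2*52/41 + 0) = √(2*52*(1/41) + 0) = √(104/41 + 0) = √(104/41) = 2*√1066/41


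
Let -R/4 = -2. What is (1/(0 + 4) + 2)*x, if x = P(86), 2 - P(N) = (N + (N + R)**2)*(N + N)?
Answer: -6905619/2 ≈ -3.4528e+6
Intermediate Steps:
R = 8 (R = -4*(-2) = 8)
P(N) = 2 - 2*N*(N + (8 + N)**2) (P(N) = 2 - (N + (N + 8)**2)*(N + N) = 2 - (N + (8 + N)**2)*2*N = 2 - 2*N*(N + (8 + N)**2))
x = -1534582 (x = 2 - 2*86**2 - 2*86*(8 + 86)**2 = 2 - 2*7396 - 2*86*94**2 = 2 - 14792 - 2*86*8836 = 2 - 14792 - 1519792 = -1534582)
(1/(0 + 4) + 2)*x = (1/(0 + 4) + 2)*(-1534582) = (1/4 + 2)*(-1534582) = (9/4)*(-1534582) = -6905619/2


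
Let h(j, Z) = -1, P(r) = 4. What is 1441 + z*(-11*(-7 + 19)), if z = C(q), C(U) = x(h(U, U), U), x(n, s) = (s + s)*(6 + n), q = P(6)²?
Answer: -19679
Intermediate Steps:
q = 16 (q = 4² = 16)
x(n, s) = 2*s*(6 + n) (x(n, s) = (2*s)*(6 + n) = 2*s*(6 + n))
C(U) = 10*U (C(U) = 2*U*(6 - 1) = 2*U*5 = 10*U)
z = 160 (z = 10*16 = 160)
1441 + z*(-11*(-7 + 19)) = 1441 + 160*(-11*(-7 + 19)) = 1441 + 160*(-11*12) = 1441 + 160*(-132) = 1441 - 21120 = -19679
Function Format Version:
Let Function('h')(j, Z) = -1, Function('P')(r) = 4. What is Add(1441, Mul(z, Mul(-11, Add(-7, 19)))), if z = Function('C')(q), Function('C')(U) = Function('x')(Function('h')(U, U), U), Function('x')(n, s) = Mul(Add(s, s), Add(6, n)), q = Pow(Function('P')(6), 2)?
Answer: -19679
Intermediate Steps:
q = 16 (q = Pow(4, 2) = 16)
Function('x')(n, s) = Mul(2, s, Add(6, n)) (Function('x')(n, s) = Mul(Mul(2, s), Add(6, n)) = Mul(2, s, Add(6, n)))
Function('C')(U) = Mul(10, U) (Function('C')(U) = Mul(2, U, Add(6, -1)) = Mul(2, U, 5) = Mul(10, U))
z = 160 (z = Mul(10, 16) = 160)
Add(1441, Mul(z, Mul(-11, Add(-7, 19)))) = Add(1441, Mul(160, Mul(-11, Add(-7, 19)))) = Add(1441, Mul(160, Mul(-11, 12))) = Add(1441, Mul(160, -132)) = Add(1441, -21120) = -19679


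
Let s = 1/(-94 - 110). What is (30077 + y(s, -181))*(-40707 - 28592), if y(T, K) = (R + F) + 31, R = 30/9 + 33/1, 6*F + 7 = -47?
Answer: -6265045394/3 ≈ -2.0883e+9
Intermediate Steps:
F = -9 (F = -7/6 + (⅙)*(-47) = -7/6 - 47/6 = -9)
s = -1/204 (s = 1/(-204) = -1/204 ≈ -0.0049020)
R = 109/3 (R = 30*(⅑) + 33*1 = 10/3 + 33 = 109/3 ≈ 36.333)
y(T, K) = 175/3 (y(T, K) = (109/3 - 9) + 31 = 82/3 + 31 = 175/3)
(30077 + y(s, -181))*(-40707 - 28592) = (30077 + 175/3)*(-40707 - 28592) = (90406/3)*(-69299) = -6265045394/3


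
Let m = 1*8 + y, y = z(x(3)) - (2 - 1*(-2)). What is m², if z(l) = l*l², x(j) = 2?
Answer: 144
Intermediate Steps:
z(l) = l³
y = 4 (y = 2³ - (2 - 1*(-2)) = 8 - (2 + 2) = 8 - 1*4 = 8 - 4 = 4)
m = 12 (m = 1*8 + 4 = 8 + 4 = 12)
m² = 12² = 144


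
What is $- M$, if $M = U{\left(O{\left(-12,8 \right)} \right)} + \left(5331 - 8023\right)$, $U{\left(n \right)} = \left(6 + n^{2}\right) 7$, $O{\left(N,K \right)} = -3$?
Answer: $2587$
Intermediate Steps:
$U{\left(n \right)} = 42 + 7 n^{2}$
$M = -2587$ ($M = \left(42 + 7 \left(-3\right)^{2}\right) + \left(5331 - 8023\right) = \left(42 + 7 \cdot 9\right) + \left(5331 - 8023\right) = \left(42 + 63\right) - 2692 = 105 - 2692 = -2587$)
$- M = \left(-1\right) \left(-2587\right) = 2587$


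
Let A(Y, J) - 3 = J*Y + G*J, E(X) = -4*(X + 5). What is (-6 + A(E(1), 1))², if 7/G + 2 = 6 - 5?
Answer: 1156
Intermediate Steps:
G = -7 (G = 7/(-2 + (6 - 5)) = 7/(-2 + 1) = 7/(-1) = 7*(-1) = -7)
E(X) = -20 - 4*X (E(X) = -4*(5 + X) = -20 - 4*X)
A(Y, J) = 3 - 7*J + J*Y (A(Y, J) = 3 + (J*Y - 7*J) = 3 + (-7*J + J*Y) = 3 - 7*J + J*Y)
(-6 + A(E(1), 1))² = (-6 + (3 - 7*1 + 1*(-20 - 4*1)))² = (-6 + (3 - 7 + 1*(-20 - 4)))² = (-6 + (3 - 7 + 1*(-24)))² = (-6 + (3 - 7 - 24))² = (-6 - 28)² = (-34)² = 1156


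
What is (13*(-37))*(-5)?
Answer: 2405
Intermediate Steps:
(13*(-37))*(-5) = -481*(-5) = 2405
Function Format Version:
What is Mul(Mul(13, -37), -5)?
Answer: 2405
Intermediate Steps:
Mul(Mul(13, -37), -5) = Mul(-481, -5) = 2405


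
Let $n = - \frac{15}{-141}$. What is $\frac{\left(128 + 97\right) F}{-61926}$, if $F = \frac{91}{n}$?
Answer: $- \frac{64155}{20642} \approx -3.108$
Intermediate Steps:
$n = \frac{5}{47}$ ($n = \left(-15\right) \left(- \frac{1}{141}\right) = \frac{5}{47} \approx 0.10638$)
$F = \frac{4277}{5}$ ($F = \frac{91}{\frac{5}{47}} = 91 \cdot \frac{47}{5} = \frac{4277}{5} \approx 855.4$)
$\frac{\left(128 + 97\right) F}{-61926} = \frac{\left(128 + 97\right) \frac{4277}{5}}{-61926} = 225 \cdot \frac{4277}{5} \left(- \frac{1}{61926}\right) = 192465 \left(- \frac{1}{61926}\right) = - \frac{64155}{20642}$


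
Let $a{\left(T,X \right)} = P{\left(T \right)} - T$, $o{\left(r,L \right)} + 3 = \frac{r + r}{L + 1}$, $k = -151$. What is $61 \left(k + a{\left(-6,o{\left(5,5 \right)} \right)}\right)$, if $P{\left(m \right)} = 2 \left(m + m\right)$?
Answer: $-10309$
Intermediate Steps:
$o{\left(r,L \right)} = -3 + \frac{2 r}{1 + L}$ ($o{\left(r,L \right)} = -3 + \frac{r + r}{L + 1} = -3 + \frac{2 r}{1 + L}$)
$P{\left(m \right)} = 4 m$ ($P{\left(m \right)} = 2 \cdot 2 m = 4 m$)
$a{\left(T,X \right)} = 3 T$ ($a{\left(T,X \right)} = 4 T - T = 3 T$)
$61 \left(k + a{\left(-6,o{\left(5,5 \right)} \right)}\right) = 61 \left(-151 + 3 \left(-6\right)\right) = 61 \left(-151 - 18\right) = 61 \left(-169\right) = -10309$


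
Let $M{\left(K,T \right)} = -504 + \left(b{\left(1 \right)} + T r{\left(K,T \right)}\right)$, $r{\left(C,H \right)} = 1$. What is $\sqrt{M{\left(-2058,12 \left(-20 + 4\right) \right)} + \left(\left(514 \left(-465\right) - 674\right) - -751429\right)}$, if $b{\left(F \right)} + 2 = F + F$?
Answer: $\sqrt{511049} \approx 714.88$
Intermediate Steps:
$b{\left(F \right)} = -2 + 2 F$ ($b{\left(F \right)} = -2 + \left(F + F\right) = -2 + 2 F$)
$M{\left(K,T \right)} = -504 + T$ ($M{\left(K,T \right)} = -504 + \left(\left(-2 + 2 \cdot 1\right) + T 1\right) = -504 + \left(\left(-2 + 2\right) + T\right) = -504 + \left(0 + T\right) = -504 + T$)
$\sqrt{M{\left(-2058,12 \left(-20 + 4\right) \right)} + \left(\left(514 \left(-465\right) - 674\right) - -751429\right)} = \sqrt{\left(-504 + 12 \left(-20 + 4\right)\right) + \left(\left(514 \left(-465\right) - 674\right) - -751429\right)} = \sqrt{\left(-504 + 12 \left(-16\right)\right) + \left(\left(-239010 - 674\right) + 751429\right)} = \sqrt{\left(-504 - 192\right) + \left(-239684 + 751429\right)} = \sqrt{-696 + 511745} = \sqrt{511049}$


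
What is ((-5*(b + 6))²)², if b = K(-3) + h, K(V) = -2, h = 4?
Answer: 2560000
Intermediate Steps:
b = 2 (b = -2 + 4 = 2)
((-5*(b + 6))²)² = ((-5*(2 + 6))²)² = ((-5*8)²)² = ((-40)²)² = 1600² = 2560000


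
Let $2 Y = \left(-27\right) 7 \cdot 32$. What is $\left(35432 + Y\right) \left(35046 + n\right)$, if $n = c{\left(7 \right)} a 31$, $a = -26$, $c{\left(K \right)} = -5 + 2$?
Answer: $1214133312$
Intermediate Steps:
$c{\left(K \right)} = -3$
$Y = -3024$ ($Y = \frac{\left(-27\right) 7 \cdot 32}{2} = \frac{\left(-189\right) 32}{2} = \frac{1}{2} \left(-6048\right) = -3024$)
$n = 2418$ ($n = \left(-3\right) \left(-26\right) 31 = 78 \cdot 31 = 2418$)
$\left(35432 + Y\right) \left(35046 + n\right) = \left(35432 - 3024\right) \left(35046 + 2418\right) = 32408 \cdot 37464 = 1214133312$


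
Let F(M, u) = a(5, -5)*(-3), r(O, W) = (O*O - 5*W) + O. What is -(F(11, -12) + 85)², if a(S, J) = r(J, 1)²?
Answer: -348100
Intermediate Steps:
r(O, W) = O + O² - 5*W (r(O, W) = (O² - 5*W) + O = O + O² - 5*W)
a(S, J) = (-5 + J + J²)² (a(S, J) = (J + J² - 5*1)² = (J + J² - 5)² = (-5 + J + J²)²)
F(M, u) = -675 (F(M, u) = (-5 - 5 + (-5)²)²*(-3) = (-5 - 5 + 25)²*(-3) = 15²*(-3) = 225*(-3) = -675)
-(F(11, -12) + 85)² = -(-675 + 85)² = -1*(-590)² = -1*348100 = -348100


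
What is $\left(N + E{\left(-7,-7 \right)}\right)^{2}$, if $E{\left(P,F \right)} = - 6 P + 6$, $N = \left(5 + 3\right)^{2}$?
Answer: $12544$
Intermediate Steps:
$N = 64$ ($N = 8^{2} = 64$)
$E{\left(P,F \right)} = 6 - 6 P$
$\left(N + E{\left(-7,-7 \right)}\right)^{2} = \left(64 + \left(6 - -42\right)\right)^{2} = \left(64 + \left(6 + 42\right)\right)^{2} = \left(64 + 48\right)^{2} = 112^{2} = 12544$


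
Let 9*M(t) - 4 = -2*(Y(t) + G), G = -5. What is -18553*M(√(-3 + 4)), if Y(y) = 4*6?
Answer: 630802/9 ≈ 70089.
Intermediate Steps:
Y(y) = 24
M(t) = -34/9 (M(t) = 4/9 + (-2*(24 - 5))/9 = 4/9 + (-2*19)/9 = 4/9 + (⅑)*(-38) = 4/9 - 38/9 = -34/9)
-18553*M(√(-3 + 4)) = -18553*(-34/9) = 630802/9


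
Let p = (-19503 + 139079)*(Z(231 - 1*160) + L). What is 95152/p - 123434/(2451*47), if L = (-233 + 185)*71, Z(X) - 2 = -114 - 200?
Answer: -381369505871/355848908860 ≈ -1.0717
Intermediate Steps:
Z(X) = -312 (Z(X) = 2 + (-114 - 200) = 2 - 314 = -312)
L = -3408 (L = -48*71 = -3408)
p = -444822720 (p = (-19503 + 139079)*(-312 - 3408) = 119576*(-3720) = -444822720)
95152/p - 123434/(2451*47) = 95152/(-444822720) - 123434/(2451*47) = 95152*(-1/444822720) - 123434/115197 = -5947/27801420 - 123434*1/115197 = -5947/27801420 - 123434/115197 = -381369505871/355848908860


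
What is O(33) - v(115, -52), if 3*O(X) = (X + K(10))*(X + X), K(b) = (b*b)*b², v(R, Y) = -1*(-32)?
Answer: 220694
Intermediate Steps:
v(R, Y) = 32
K(b) = b⁴ (K(b) = b²*b² = b⁴)
O(X) = 2*X*(10000 + X)/3 (O(X) = ((X + 10⁴)*(X + X))/3 = ((X + 10000)*(2*X))/3 = ((10000 + X)*(2*X))/3 = (2*X*(10000 + X))/3 = 2*X*(10000 + X)/3)
O(33) - v(115, -52) = (⅔)*33*(10000 + 33) - 1*32 = (⅔)*33*10033 - 32 = 220726 - 32 = 220694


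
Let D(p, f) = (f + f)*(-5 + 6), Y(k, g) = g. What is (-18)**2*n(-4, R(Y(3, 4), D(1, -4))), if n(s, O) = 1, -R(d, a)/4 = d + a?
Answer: 324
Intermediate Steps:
D(p, f) = 2*f (D(p, f) = (2*f)*1 = 2*f)
R(d, a) = -4*a - 4*d (R(d, a) = -4*(d + a) = -4*(a + d) = -4*a - 4*d)
(-18)**2*n(-4, R(Y(3, 4), D(1, -4))) = (-18)**2*1 = 324*1 = 324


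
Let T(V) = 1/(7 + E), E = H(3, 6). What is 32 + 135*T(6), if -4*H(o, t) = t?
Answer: 622/11 ≈ 56.545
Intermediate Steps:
H(o, t) = -t/4
E = -3/2 (E = -¼*6 = -3/2 ≈ -1.5000)
T(V) = 2/11 (T(V) = 1/(7 - 3/2) = 1/(11/2) = 2/11)
32 + 135*T(6) = 32 + 135*(2/11) = 32 + 270/11 = 622/11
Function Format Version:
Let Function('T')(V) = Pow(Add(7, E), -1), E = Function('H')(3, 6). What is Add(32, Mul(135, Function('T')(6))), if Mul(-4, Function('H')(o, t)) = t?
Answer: Rational(622, 11) ≈ 56.545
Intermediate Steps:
Function('H')(o, t) = Mul(Rational(-1, 4), t)
E = Rational(-3, 2) (E = Mul(Rational(-1, 4), 6) = Rational(-3, 2) ≈ -1.5000)
Function('T')(V) = Rational(2, 11) (Function('T')(V) = Pow(Add(7, Rational(-3, 2)), -1) = Pow(Rational(11, 2), -1) = Rational(2, 11))
Add(32, Mul(135, Function('T')(6))) = Add(32, Mul(135, Rational(2, 11))) = Add(32, Rational(270, 11)) = Rational(622, 11)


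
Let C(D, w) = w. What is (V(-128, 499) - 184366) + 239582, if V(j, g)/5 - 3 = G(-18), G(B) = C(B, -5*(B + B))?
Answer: 56131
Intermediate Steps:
G(B) = -10*B (G(B) = -5*(B + B) = -10*B)
V(j, g) = 915 (V(j, g) = 15 + 5*(-10*(-18)) = 15 + 5*180 = 15 + 900 = 915)
(V(-128, 499) - 184366) + 239582 = (915 - 184366) + 239582 = -183451 + 239582 = 56131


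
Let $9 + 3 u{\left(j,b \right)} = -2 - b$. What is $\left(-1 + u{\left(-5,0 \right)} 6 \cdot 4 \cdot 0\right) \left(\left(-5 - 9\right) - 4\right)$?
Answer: $18$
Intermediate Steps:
$u{\left(j,b \right)} = - \frac{11}{3} - \frac{b}{3}$ ($u{\left(j,b \right)} = -3 + \frac{-2 - b}{3} = -3 - \left(\frac{2}{3} + \frac{b}{3}\right) = - \frac{11}{3} - \frac{b}{3}$)
$\left(-1 + u{\left(-5,0 \right)} 6 \cdot 4 \cdot 0\right) \left(\left(-5 - 9\right) - 4\right) = \left(-1 + \left(- \frac{11}{3} - 0\right) 6 \cdot 4 \cdot 0\right) \left(\left(-5 - 9\right) - 4\right) = \left(-1 + \left(- \frac{11}{3} + 0\right) 6 \cdot 4 \cdot 0\right) \left(-14 - 4\right) = \left(-1 + \left(- \frac{11}{3}\right) 6 \cdot 4 \cdot 0\right) \left(-18\right) = \left(-1 + \left(-22\right) 4 \cdot 0\right) \left(-18\right) = \left(-1 - 0\right) \left(-18\right) = \left(-1 + 0\right) \left(-18\right) = \left(-1\right) \left(-18\right) = 18$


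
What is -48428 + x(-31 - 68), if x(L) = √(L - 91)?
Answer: -48428 + I*√190 ≈ -48428.0 + 13.784*I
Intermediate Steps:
x(L) = √(-91 + L)
-48428 + x(-31 - 68) = -48428 + √(-91 + (-31 - 68)) = -48428 + √(-91 - 99) = -48428 + √(-190) = -48428 + I*√190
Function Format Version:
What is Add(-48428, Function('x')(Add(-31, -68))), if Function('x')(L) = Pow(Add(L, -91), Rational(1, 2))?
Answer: Add(-48428, Mul(I, Pow(190, Rational(1, 2)))) ≈ Add(-48428., Mul(13.784, I))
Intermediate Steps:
Function('x')(L) = Pow(Add(-91, L), Rational(1, 2))
Add(-48428, Function('x')(Add(-31, -68))) = Add(-48428, Pow(Add(-91, Add(-31, -68)), Rational(1, 2))) = Add(-48428, Pow(Add(-91, -99), Rational(1, 2))) = Add(-48428, Pow(-190, Rational(1, 2))) = Add(-48428, Mul(I, Pow(190, Rational(1, 2))))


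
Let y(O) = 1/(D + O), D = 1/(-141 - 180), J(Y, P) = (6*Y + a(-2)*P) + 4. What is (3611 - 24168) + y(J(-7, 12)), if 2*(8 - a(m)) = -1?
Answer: -422302130/20543 ≈ -20557.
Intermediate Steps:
a(m) = 17/2 (a(m) = 8 - 1/2*(-1) = 8 + 1/2 = 17/2)
J(Y, P) = 4 + 6*Y + 17*P/2 (J(Y, P) = (6*Y + 17*P/2) + 4 = 4 + 6*Y + 17*P/2)
D = -1/321 (D = 1/(-321) = -1/321 ≈ -0.0031153)
y(O) = 1/(-1/321 + O)
(3611 - 24168) + y(J(-7, 12)) = (3611 - 24168) + 321/(-1 + 321*(4 + 6*(-7) + (17/2)*12)) = -20557 + 321/(-1 + 321*(4 - 42 + 102)) = -20557 + 321/(-1 + 321*64) = -20557 + 321/(-1 + 20544) = -20557 + 321/20543 = -422302130/20543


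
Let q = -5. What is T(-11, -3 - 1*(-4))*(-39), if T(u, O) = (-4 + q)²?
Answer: -3159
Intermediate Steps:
T(u, O) = 81 (T(u, O) = (-4 - 5)² = (-9)² = 81)
T(-11, -3 - 1*(-4))*(-39) = 81*(-39) = -3159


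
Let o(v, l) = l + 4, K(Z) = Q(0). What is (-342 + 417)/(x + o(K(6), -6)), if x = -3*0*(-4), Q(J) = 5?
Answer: -75/2 ≈ -37.500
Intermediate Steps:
K(Z) = 5
o(v, l) = 4 + l
x = 0 (x = 0*(-4) = 0)
(-342 + 417)/(x + o(K(6), -6)) = (-342 + 417)/(0 + (4 - 6)) = 75/(0 - 2) = 75/(-2) = 75*(-½) = -75/2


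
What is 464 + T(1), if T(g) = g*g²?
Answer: 465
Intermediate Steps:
T(g) = g³
464 + T(1) = 464 + 1³ = 464 + 1 = 465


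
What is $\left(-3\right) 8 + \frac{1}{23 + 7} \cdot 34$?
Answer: $- \frac{343}{15} \approx -22.867$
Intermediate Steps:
$\left(-3\right) 8 + \frac{1}{23 + 7} \cdot 34 = -24 + \frac{1}{30} \cdot 34 = -24 + \frac{17}{15} = - \frac{343}{15}$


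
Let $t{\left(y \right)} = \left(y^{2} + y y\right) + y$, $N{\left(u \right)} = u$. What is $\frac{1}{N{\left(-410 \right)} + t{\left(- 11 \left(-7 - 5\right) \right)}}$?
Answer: $\frac{1}{34570} \approx 2.8927 \cdot 10^{-5}$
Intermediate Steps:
$t{\left(y \right)} = y + 2 y^{2}$ ($t{\left(y \right)} = \left(y^{2} + y^{2}\right) + y = 2 y^{2} + y = y + 2 y^{2}$)
$\frac{1}{N{\left(-410 \right)} + t{\left(- 11 \left(-7 - 5\right) \right)}} = \frac{1}{-410 + - 11 \left(-7 - 5\right) \left(1 + 2 \left(- 11 \left(-7 - 5\right)\right)\right)} = \frac{1}{-410 + \left(-11\right) \left(-12\right) \left(1 + 2 \left(\left(-11\right) \left(-12\right)\right)\right)} = \frac{1}{-410 + 132 \left(1 + 2 \cdot 132\right)} = \frac{1}{-410 + 132 \left(1 + 264\right)} = \frac{1}{-410 + 132 \cdot 265} = \frac{1}{-410 + 34980} = \frac{1}{34570}$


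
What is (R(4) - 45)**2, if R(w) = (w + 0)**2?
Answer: 841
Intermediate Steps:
R(w) = w**2
(R(4) - 45)**2 = (4**2 - 45)**2 = (16 - 45)**2 = (-29)**2 = 841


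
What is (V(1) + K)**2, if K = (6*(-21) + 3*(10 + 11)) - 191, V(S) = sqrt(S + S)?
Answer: (254 - sqrt(2))**2 ≈ 63800.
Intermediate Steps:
V(S) = sqrt(2)*sqrt(S) (V(S) = sqrt(2*S) = sqrt(2)*sqrt(S))
K = -254 (K = (-126 + 3*21) - 191 = (-126 + 63) - 191 = -63 - 191 = -254)
(V(1) + K)**2 = (sqrt(2)*sqrt(1) - 254)**2 = (sqrt(2)*1 - 254)**2 = (sqrt(2) - 254)**2 = (-254 + sqrt(2))**2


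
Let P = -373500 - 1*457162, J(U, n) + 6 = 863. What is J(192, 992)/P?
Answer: -857/830662 ≈ -0.0010317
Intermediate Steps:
J(U, n) = 857 (J(U, n) = -6 + 863 = 857)
P = -830662 (P = -373500 - 457162 = -830662)
J(192, 992)/P = 857/(-830662) = 857*(-1/830662) = -857/830662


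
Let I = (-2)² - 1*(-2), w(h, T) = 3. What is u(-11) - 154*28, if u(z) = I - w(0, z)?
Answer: -4309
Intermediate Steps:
I = 6 (I = 4 + 2 = 6)
u(z) = 3 (u(z) = 6 - 1*3 = 6 - 3 = 3)
u(-11) - 154*28 = 3 - 154*28 = 3 - 4312 = -4309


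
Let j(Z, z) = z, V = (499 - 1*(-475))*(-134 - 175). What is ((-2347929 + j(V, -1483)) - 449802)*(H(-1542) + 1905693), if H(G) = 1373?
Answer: -5338285846124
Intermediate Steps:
V = -300966 (V = (499 + 475)*(-309) = 974*(-309) = -300966)
((-2347929 + j(V, -1483)) - 449802)*(H(-1542) + 1905693) = ((-2347929 - 1483) - 449802)*(1373 + 1905693) = (-2349412 - 449802)*1907066 = -2799214*1907066 = -5338285846124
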